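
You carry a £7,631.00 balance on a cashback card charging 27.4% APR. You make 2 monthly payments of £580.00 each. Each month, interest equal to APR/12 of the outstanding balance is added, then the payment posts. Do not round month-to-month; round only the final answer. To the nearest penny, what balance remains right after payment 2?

£6,810.22

Monthly rate r = 27.4%/12 = 2.28333% = 0.0228333.
Each month: B ← B·(1+r) − £580.00.
Month 1: interest £174.24; balance after payment £7,225.24.
Month 2: interest £164.98; balance after payment £6,810.22.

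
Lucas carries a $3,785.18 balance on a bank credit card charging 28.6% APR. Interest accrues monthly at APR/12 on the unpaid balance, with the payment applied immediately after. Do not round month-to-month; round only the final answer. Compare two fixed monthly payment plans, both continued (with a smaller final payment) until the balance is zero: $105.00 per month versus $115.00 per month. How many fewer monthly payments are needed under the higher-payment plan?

18 fewer payments

Monthly rate r = 28.6%/12 = 2.38333% = 0.0238333.
At $105.00/mo: n = ⌈−ln(1 − rB₀/P)/ln(1+r)⌉ = 84 payments (last $23.76); total interest = total paid − $3,785.18 = $4,953.58.
At $115.00/mo: 66 payments (last $17.94); total interest $3,707.76.
Payments saved = 84 − 66 = 18.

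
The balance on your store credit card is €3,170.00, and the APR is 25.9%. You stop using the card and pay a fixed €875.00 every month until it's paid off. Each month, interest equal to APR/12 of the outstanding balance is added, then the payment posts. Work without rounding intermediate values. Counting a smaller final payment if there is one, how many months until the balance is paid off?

4 months

Monthly rate r = 25.9%/12 = 2.15833% = 0.0215833.
Recurrence: B ← B·(1+r) − €875.00.
Month 1: interest €68.42; balance after payment €2,363.42.
Month 2: interest €51.01; balance after payment €1,539.43.
Month 3: interest €33.23; balance after payment €697.66.
Month 4: interest €15.06; balance after payment €0.00.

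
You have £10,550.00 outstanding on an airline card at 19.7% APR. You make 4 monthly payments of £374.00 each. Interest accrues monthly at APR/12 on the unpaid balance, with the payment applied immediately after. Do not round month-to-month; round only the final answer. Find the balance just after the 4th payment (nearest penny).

£9,726.79

Monthly rate r = 19.7%/12 = 1.64167% = 0.0164167.
Each month: B ← B·(1+r) − £374.00.
Month 1: interest £173.20; balance after payment £10,349.20.
Month 2: interest £169.90; balance after payment £10,145.10.
Month 3: interest £166.55; balance after payment £9,937.64.
Month 4: interest £163.14; balance after payment £9,726.79.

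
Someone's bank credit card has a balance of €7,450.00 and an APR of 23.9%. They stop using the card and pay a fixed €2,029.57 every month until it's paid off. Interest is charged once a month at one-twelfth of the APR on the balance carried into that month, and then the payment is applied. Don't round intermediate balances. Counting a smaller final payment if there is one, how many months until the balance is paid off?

Monthly rate r = 23.9%/12 = 1.99167% = 0.0199167.
Recurrence: B ← B·(1+r) − €2,029.57.
Month 1: interest €148.38; balance after payment €5,568.81.
Month 2: interest €110.91; balance after payment €3,650.15.
Month 3: interest €72.70; balance after payment €1,693.28.
Month 4: interest €33.72; balance after payment €0.00.

4 payments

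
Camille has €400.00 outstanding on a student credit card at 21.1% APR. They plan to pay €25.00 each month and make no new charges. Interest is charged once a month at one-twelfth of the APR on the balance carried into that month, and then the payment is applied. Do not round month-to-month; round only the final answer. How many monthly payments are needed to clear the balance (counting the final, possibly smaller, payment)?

Monthly rate r = 21.1%/12 = 1.75833% = 0.0175833.
Recurrence: B ← B·(1+r) − €25.00.
Month 1: interest €7.03; balance after payment €382.03.
Month 2: interest €6.72; balance after payment €363.75.
Closed form: n = −ln(1 − rB₀/P)/ln(1+r) = −ln(0.71867)/ln(1.01758) ≈ 18.953, so the balance reaches zero during payment 19.

19 payments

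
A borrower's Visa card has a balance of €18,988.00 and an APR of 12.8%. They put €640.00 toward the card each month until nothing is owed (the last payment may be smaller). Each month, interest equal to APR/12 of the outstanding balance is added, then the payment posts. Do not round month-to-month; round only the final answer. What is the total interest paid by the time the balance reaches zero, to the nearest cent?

€3,962.74

Monthly rate r = 12.8%/12 = 1.06667% = 0.0106667.
Payoff takes n = ⌈−ln(1 − rB₀/P)/ln(1+r)⌉ = ⌈35.860⌉ = 36 payments; the last is €550.74.
Total paid = 35·€640.00 + €550.74 = €22,950.74.
Total interest = total paid − principal = €22,950.74 − €18,988.00 = €3,962.74.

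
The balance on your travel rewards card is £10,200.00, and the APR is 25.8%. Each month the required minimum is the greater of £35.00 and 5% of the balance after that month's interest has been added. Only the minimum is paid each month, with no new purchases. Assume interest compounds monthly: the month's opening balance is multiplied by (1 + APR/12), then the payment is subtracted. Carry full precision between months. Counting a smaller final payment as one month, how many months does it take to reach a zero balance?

116 months

Monthly rate r = 25.8%/12 = 2.15% = 0.0215.
While 5% of the post-interest balance exceeds £35.00, each month B ← (B·(1+r))·(1 − 0.05), i.e. B shrinks by the factor (1+r)·0.95 = 0.97042.
This holds for months 1–90. Entering month 91 the balance is £684.19; 5% of the post-interest balance is now below £35.00, so the flat £35.00 minimum applies from here.
From month 91 a fixed £35.00 at rate r clears £684.19 in 26 more payments. Total: 90 + 26 = 116 months.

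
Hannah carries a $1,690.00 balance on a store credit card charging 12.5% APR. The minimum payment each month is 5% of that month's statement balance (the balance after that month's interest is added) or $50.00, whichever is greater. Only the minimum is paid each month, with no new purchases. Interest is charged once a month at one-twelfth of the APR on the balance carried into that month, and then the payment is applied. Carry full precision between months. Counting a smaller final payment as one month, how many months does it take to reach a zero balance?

Monthly rate r = 12.5%/12 = 1.04167% = 0.0104167.
While 5% of the post-interest balance exceeds $50.00, each month B ← (B·(1+r))·(1 − 0.05), i.e. B shrinks by the factor (1+r)·0.95 = 0.9599.
This holds for months 1–14. Entering month 15 the balance is $952.85; 5% of the post-interest balance is now below $50.00, so the flat $50.00 minimum applies from here.
From month 15 a fixed $50.00 at rate r clears $952.85 in 22 more payments. Total: 14 + 22 = 36 months.

36 months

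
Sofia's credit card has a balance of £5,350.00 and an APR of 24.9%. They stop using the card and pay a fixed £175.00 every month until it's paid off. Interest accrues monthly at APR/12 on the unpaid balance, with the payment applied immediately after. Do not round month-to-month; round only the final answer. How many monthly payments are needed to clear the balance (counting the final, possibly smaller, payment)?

49 payments

Monthly rate r = 24.9%/12 = 2.075% = 0.02075.
Recurrence: B ← B·(1+r) − £175.00.
Month 1: interest £111.01; balance after payment £5,286.01.
Month 2: interest £109.68; balance after payment £5,220.70.
Closed form: n = −ln(1 − rB₀/P)/ln(1+r) = −ln(0.36564)/ln(1.02075) ≈ 48.988, so the balance reaches zero during payment 49.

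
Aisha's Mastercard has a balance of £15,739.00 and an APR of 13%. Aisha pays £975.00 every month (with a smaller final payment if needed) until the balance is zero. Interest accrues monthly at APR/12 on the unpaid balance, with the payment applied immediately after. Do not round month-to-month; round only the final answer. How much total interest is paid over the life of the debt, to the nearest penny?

£1,655.39

Monthly rate r = 13%/12 = 1.08333% = 0.0108333.
Payoff takes n = ⌈−ln(1 − rB₀/P)/ln(1+r)⌉ = ⌈17.840⌉ = 18 payments; the last is £819.39.
Total paid = 17·£975.00 + £819.39 = £17,394.39.
Total interest = total paid − principal = £17,394.39 − £15,739.00 = £1,655.39.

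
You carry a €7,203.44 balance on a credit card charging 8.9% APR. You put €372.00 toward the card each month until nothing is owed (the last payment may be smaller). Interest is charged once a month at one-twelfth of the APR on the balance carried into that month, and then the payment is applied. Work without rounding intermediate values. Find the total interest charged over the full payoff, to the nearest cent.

€601.65

Monthly rate r = 8.9%/12 = 0.741667% = 0.00741667.
Payoff takes n = ⌈−ln(1 − rB₀/P)/ln(1+r)⌉ = ⌈20.981⌉ = 21 payments; the last is €365.09.
Total paid = 20·€372.00 + €365.09 = €7,805.09.
Total interest = total paid − principal = €7,805.09 − €7,203.44 = €601.65.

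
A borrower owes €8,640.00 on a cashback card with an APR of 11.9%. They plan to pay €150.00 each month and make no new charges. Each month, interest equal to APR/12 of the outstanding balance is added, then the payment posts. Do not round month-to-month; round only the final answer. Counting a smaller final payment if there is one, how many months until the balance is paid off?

86 payments

Monthly rate r = 11.9%/12 = 0.991667% = 0.00991667.
Recurrence: B ← B·(1+r) − €150.00.
Month 1: interest €85.68; balance after payment €8,575.68.
Month 2: interest €85.04; balance after payment €8,510.72.
Closed form: n = −ln(1 − rB₀/P)/ln(1+r) = −ln(0.4288)/ln(1.00992) ≈ 85.811, so the balance reaches zero during payment 86.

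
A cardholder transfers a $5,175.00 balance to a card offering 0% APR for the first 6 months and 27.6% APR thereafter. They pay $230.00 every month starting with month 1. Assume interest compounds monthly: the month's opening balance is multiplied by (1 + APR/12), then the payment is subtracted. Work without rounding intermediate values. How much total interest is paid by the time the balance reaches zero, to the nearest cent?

Promo months 1–6 at r₀ = 0%/12 = 0; months 7+ at r₁ = 27.6%/12 = 0.023.
After month 6 (no interest yet): B = $5,175.00 − 6·$230.00 = $3,795.00.
Then at r₁ with $230.00/mo: n₂ = −ln(1 − r₁·B/P)/ln(1+r₁) ≈ 20.99 → 21 more payments.
Total paid = 26·$230.00 + $227.00 = $6,207.00; interest = $6,207.00 − $5,175.00 = $1,032.00.

$1,032.00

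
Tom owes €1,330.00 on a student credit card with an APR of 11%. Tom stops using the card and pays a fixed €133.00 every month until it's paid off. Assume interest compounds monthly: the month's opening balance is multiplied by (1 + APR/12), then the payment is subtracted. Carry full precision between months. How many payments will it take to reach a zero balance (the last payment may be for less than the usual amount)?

11 months

Monthly rate r = 11%/12 = 0.916667% = 0.00916667.
Recurrence: B ← B·(1+r) − €133.00.
Month 1: interest €12.19; balance after payment €1,209.19.
Month 2: interest €11.08; balance after payment €1,087.28.
Closed form: n = −ln(1 − rB₀/P)/ln(1+r) = −ln(0.90833)/ln(1.00917) ≈ 10.536, so the balance reaches zero during payment 11.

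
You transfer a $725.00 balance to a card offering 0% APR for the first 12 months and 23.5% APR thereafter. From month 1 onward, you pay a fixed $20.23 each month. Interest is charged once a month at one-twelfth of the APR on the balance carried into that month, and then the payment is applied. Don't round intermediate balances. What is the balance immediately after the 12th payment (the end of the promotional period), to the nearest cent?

Promo months 1–12 at r₀ = 0%/12 = 0; months 13+ at r₁ = 23.5%/12 = 0.0195833.
After month 12 (no interest yet): B = $725.00 − 12·$20.23 = $482.24.

$482.24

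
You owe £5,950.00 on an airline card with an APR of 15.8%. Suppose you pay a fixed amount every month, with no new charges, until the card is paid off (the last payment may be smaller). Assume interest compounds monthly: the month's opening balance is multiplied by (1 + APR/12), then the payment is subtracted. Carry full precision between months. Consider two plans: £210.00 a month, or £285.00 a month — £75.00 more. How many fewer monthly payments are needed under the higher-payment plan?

Monthly rate r = 15.8%/12 = 1.31667% = 0.0131667.
At £210.00/mo: n = ⌈−ln(1 − rB₀/P)/ln(1+r)⌉ = 36 payments (last £145.93); total interest = total paid − £5,950.00 = £1,545.93.
At £285.00/mo: 25 payments (last £163.53); total interest £1,053.53.
Payments saved = 36 − 25 = 11.

11 fewer payments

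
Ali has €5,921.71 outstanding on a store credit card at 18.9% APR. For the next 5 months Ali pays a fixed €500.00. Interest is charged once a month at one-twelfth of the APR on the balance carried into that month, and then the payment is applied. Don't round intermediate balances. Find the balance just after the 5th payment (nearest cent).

€3,822.97

Monthly rate r = 18.9%/12 = 1.575% = 0.01575.
Each month: B ← B·(1+r) − €500.00.
Month 1: interest €93.27; balance after payment €5,514.98.
Month 2: interest €86.86; balance after payment €5,101.84.
Month 3: interest €80.35; balance after payment €4,682.19.
Month 4: interest €73.74; balance after payment €4,255.94.
Month 5: interest €67.03; balance after payment €3,822.97.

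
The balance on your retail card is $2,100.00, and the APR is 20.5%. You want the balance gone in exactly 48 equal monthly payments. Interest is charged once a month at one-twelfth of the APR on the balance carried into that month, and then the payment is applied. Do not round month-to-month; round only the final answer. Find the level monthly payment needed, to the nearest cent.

Monthly rate r = 20.5%/12 = 1.70833% = 0.0170833.
Level-payment amortization: P = B₀·r / (1 − (1+r)^(−n)) = 2100.00·0.0170833 / (1 − 1.01708^(−48)).
Denominator 1 − (1+r)^(−48) = 0.556507592.
P = 35.875 / 0.556507592 ≈ 64.46.

$64.46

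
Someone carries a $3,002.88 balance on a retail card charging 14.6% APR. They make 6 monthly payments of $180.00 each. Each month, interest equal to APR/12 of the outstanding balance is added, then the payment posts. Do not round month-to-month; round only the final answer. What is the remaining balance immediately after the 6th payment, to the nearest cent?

Monthly rate r = 14.6%/12 = 1.21667% = 0.0121667.
Each month: B ← B·(1+r) − $180.00.
Month 1: interest $36.54; balance after payment $2,859.42.
Month 2: interest $34.79; balance after payment $2,714.20.
Month 3: interest $33.02; balance after payment $2,567.23.
Month 4: interest $31.23; balance after payment $2,418.46.
Month 5: interest $29.42; balance after payment $2,267.89.
Month 6: interest $27.59; balance after payment $2,115.48.

$2,115.48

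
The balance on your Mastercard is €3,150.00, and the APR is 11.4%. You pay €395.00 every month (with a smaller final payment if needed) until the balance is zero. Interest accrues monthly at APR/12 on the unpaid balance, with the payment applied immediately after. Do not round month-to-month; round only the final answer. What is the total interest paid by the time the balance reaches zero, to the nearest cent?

€141.66

Monthly rate r = 11.4%/12 = 0.95% = 0.0095.
Payoff takes n = ⌈−ln(1 − rB₀/P)/ln(1+r)⌉ = ⌈8.332⌉ = 9 payments; the last is €131.66.
Total paid = 8·€395.00 + €131.66 = €3,291.66.
Total interest = total paid − principal = €3,291.66 − €3,150.00 = €141.66.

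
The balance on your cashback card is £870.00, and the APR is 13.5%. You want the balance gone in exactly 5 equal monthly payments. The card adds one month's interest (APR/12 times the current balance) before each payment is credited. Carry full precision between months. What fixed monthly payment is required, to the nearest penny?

£179.92

Monthly rate r = 13.5%/12 = 1.125% = 0.01125.
Level-payment amortization: P = B₀·r / (1 − (1+r)^(−n)) = 870.00·0.01125 / (1 − 1.01125^(−5)).
Denominator 1 − (1+r)^(−5) = 0.0544002975.
P = 9.7875 / 0.0544002975 ≈ 179.92.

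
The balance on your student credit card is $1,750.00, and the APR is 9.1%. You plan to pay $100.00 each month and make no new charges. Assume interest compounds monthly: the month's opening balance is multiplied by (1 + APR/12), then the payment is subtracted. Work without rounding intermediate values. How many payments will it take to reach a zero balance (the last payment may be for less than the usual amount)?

Monthly rate r = 9.1%/12 = 0.758333% = 0.00758333.
Recurrence: B ← B·(1+r) − $100.00.
Month 1: interest $13.27; balance after payment $1,663.27.
Month 2: interest $12.61; balance after payment $1,575.88.
Closed form: n = −ln(1 − rB₀/P)/ln(1+r) = −ln(0.86729)/ln(1.00758) ≈ 18.846, so the balance reaches zero during payment 19.

19 months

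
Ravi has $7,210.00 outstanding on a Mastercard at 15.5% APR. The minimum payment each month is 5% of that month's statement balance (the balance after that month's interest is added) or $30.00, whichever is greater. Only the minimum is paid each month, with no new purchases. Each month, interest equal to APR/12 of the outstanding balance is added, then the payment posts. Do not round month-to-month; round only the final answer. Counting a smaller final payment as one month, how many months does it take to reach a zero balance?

88 months

Monthly rate r = 15.5%/12 = 1.29167% = 0.0129167.
While 5% of the post-interest balance exceeds $30.00, each month B ← (B·(1+r))·(1 − 0.05), i.e. B shrinks by the factor (1+r)·0.95 = 0.96227.
This holds for months 1–65. Entering month 66 the balance is $591.92; 5% of the post-interest balance is now below $30.00, so the flat $30.00 minimum applies from here.
From month 66 a fixed $30.00 at rate r clears $591.92 in 23 more payments. Total: 65 + 23 = 88 months.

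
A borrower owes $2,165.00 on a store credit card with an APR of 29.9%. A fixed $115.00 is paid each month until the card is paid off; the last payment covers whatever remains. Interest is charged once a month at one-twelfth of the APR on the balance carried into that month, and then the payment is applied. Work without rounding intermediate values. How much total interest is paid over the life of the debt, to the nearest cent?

$793.77

Monthly rate r = 29.9%/12 = 2.49167% = 0.0249167.
Payoff takes n = ⌈−ln(1 − rB₀/P)/ln(1+r)⌉ = ⌈25.726⌉ = 26 payments; the last is $83.77.
Total paid = 25·$115.00 + $83.77 = $2,958.77.
Total interest = total paid − principal = $2,958.77 − $2,165.00 = $793.77.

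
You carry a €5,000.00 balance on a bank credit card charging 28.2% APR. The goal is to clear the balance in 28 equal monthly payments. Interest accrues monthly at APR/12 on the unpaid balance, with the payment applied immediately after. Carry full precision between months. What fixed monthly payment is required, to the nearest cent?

Monthly rate r = 28.2%/12 = 2.35% = 0.0235.
Level-payment amortization: P = B₀·r / (1 − (1+r)^(−n)) = 5000.00·0.0235 / (1 − 1.0235^(−28)).
Denominator 1 − (1+r)^(−28) = 0.478156493.
P = 117.5 / 0.478156493 ≈ 245.74.

€245.74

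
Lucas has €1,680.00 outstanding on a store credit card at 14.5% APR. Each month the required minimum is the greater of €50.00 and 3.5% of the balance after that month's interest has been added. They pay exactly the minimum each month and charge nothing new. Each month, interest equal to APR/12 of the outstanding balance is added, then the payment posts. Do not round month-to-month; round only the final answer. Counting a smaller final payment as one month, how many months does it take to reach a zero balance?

43 months

Monthly rate r = 14.5%/12 = 1.20833% = 0.0120833.
While 3.5% of the post-interest balance exceeds €50.00, each month B ← (B·(1+r))·(1 − 0.035), i.e. B shrinks by the factor (1+r)·0.965 = 0.97666.
This holds for months 1–8. Entering month 9 the balance is €1,390.78; 3.5% of the post-interest balance is now below €50.00, so the flat €50.00 minimum applies from here.
From month 9 a fixed €50.00 at rate r clears €1,390.78 in 35 more payments. Total: 8 + 35 = 43 months.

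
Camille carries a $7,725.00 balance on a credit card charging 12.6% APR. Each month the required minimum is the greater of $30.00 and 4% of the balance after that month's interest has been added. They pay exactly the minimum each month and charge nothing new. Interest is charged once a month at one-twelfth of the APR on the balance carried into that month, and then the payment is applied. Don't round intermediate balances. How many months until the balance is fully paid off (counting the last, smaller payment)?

Monthly rate r = 12.6%/12 = 1.05% = 0.0105.
While 4% of the post-interest balance exceeds $30.00, each month B ← (B·(1+r))·(1 − 0.04), i.e. B shrinks by the factor (1+r)·0.96 = 0.97008.
This holds for months 1–78. Entering month 79 the balance is $722.58; 4% of the post-interest balance is now below $30.00, so the flat $30.00 minimum applies from here.
From month 79 a fixed $30.00 at rate r clears $722.58 in 28 more payments. Total: 78 + 28 = 106 months.

106 months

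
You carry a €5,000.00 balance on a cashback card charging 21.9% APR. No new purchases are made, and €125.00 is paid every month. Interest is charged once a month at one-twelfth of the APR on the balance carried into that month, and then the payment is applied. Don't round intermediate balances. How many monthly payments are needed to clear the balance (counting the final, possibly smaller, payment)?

73 payments

Monthly rate r = 21.9%/12 = 1.825% = 0.01825.
Recurrence: B ← B·(1+r) − €125.00.
Month 1: interest €91.25; balance after payment €4,966.25.
Month 2: interest €90.63; balance after payment €4,931.88.
Closed form: n = −ln(1 − rB₀/P)/ln(1+r) = −ln(0.27)/ln(1.01825) ≈ 72.397, so the balance reaches zero during payment 73.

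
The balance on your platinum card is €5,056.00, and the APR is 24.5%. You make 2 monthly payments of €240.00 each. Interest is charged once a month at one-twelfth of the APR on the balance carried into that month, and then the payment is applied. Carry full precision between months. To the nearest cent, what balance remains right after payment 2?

Monthly rate r = 24.5%/12 = 2.04167% = 0.0204167.
Each month: B ← B·(1+r) − €240.00.
Month 1: interest €103.23; balance after payment €4,919.23.
Month 2: interest €100.43; balance after payment €4,779.66.

€4,779.66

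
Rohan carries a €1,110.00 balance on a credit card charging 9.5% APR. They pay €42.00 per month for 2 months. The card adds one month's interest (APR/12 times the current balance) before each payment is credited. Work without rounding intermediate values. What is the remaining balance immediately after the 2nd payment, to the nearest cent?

Monthly rate r = 9.5%/12 = 0.791667% = 0.00791667.
Each month: B ← B·(1+r) − €42.00.
Month 1: interest €8.79; balance after payment €1,076.79.
Month 2: interest €8.52; balance after payment €1,043.31.

€1,043.31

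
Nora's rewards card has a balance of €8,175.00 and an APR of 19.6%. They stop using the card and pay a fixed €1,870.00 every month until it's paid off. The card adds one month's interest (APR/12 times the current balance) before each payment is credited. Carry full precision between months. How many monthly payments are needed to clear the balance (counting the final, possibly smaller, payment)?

Monthly rate r = 19.6%/12 = 1.63333% = 0.0163333.
Recurrence: B ← B·(1+r) − €1,870.00.
Month 1: interest €133.53; balance after payment €6,438.52.
Month 2: interest €105.16; balance after payment €4,673.69.
Month 3: interest €76.34; balance after payment €2,880.02.
Month 4: interest €47.04; balance after payment €1,057.06.
Month 5: interest €17.27; balance after payment €0.00.

5 payments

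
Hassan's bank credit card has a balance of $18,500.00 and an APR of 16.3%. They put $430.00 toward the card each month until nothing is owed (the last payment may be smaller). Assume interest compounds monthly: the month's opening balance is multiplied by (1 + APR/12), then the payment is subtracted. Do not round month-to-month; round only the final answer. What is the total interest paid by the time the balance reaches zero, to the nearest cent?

Monthly rate r = 16.3%/12 = 1.35833% = 0.0135833.
Payoff takes n = ⌈−ln(1 − rB₀/P)/ln(1+r)⌉ = ⌈65.078⌉ = 66 payments; the last is $33.87.
Total paid = 65·$430.00 + $33.87 = $27,983.87.
Total interest = total paid − principal = $27,983.87 − $18,500.00 = $9,483.87.

$9,483.87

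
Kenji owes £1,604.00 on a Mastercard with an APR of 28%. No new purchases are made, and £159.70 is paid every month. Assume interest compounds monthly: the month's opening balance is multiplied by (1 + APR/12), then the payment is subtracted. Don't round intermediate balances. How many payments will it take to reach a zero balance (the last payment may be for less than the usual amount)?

Monthly rate r = 28%/12 = 2.33333% = 0.0233333.
Recurrence: B ← B·(1+r) − £159.70.
Month 1: interest £37.43; balance after payment £1,481.73.
Month 2: interest £34.57; balance after payment £1,356.60.
Closed form: n = −ln(1 − rB₀/P)/ln(1+r) = −ln(0.76564)/ln(1.02333) ≈ 11.577, so the balance reaches zero during payment 12.

12 payments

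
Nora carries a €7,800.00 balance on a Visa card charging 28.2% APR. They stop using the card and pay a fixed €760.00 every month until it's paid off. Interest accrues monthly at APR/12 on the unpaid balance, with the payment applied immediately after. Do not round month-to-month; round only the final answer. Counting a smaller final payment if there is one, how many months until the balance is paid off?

12 months

Monthly rate r = 28.2%/12 = 2.35% = 0.0235.
Recurrence: B ← B·(1+r) − €760.00.
Month 1: interest €183.30; balance after payment €7,223.30.
Month 2: interest €169.75; balance after payment €6,633.05.
Closed form: n = −ln(1 − rB₀/P)/ln(1+r) = −ln(0.75882)/ln(1.0235) ≈ 11.882, so the balance reaches zero during payment 12.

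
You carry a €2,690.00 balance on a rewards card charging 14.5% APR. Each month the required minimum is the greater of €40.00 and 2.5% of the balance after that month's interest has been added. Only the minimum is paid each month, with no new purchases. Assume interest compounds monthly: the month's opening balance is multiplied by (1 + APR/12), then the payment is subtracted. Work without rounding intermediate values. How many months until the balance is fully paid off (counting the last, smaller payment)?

94 months

Monthly rate r = 14.5%/12 = 1.20833% = 0.0120833.
While 2.5% of the post-interest balance exceeds €40.00, each month B ← (B·(1+r))·(1 − 0.025), i.e. B shrinks by the factor (1+r)·0.975 = 0.98678.
This holds for months 1–40. Entering month 41 the balance is €1,579.75; 2.5% of the post-interest balance is now below €40.00, so the flat €40.00 minimum applies from here.
From month 41 a fixed €40.00 at rate r clears €1,579.75 in 54 more payments. Total: 40 + 54 = 94 months.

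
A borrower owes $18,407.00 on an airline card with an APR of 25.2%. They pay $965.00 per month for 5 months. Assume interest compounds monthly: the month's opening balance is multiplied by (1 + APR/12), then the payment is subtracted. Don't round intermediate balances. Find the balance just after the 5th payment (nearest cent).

Monthly rate r = 25.2%/12 = 2.1% = 0.021.
Each month: B ← B·(1+r) − $965.00.
Month 1: interest $386.55; balance after payment $17,828.55.
Month 2: interest $374.40; balance after payment $17,237.95.
Month 3: interest $362.00; balance after payment $16,634.94.
Month 4: interest $349.33; balance after payment $16,019.28.
Month 5: interest $336.40; balance after payment $15,390.68.

$15,390.68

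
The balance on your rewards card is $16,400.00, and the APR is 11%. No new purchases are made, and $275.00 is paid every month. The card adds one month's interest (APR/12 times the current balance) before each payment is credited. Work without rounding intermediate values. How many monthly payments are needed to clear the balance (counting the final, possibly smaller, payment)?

Monthly rate r = 11%/12 = 0.916667% = 0.00916667.
Recurrence: B ← B·(1+r) − $275.00.
Month 1: interest $150.33; balance after payment $16,275.33.
Month 2: interest $149.19; balance after payment $16,149.52.
Closed form: n = −ln(1 − rB₀/P)/ln(1+r) = −ln(0.45333)/ln(1.00917) ≈ 86.700, so the balance reaches zero during payment 87.

87 months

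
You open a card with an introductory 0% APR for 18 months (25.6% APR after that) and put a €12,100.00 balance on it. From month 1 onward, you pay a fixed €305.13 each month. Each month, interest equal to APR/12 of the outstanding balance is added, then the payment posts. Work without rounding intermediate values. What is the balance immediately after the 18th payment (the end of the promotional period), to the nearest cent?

€6,607.66

Promo months 1–18 at r₀ = 0%/12 = 0; months 19+ at r₁ = 25.6%/12 = 0.0213333.
After month 18 (no interest yet): B = €12,100.00 − 18·€305.13 = €6,607.66.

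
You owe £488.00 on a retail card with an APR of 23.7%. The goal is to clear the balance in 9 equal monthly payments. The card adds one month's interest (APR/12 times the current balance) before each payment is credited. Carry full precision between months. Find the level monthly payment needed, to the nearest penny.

£59.72

Monthly rate r = 23.7%/12 = 1.975% = 0.01975.
Level-payment amortization: P = B₀·r / (1 − (1+r)^(−n)) = 488.00·0.01975 / (1 − 1.01975^(−9)).
Denominator 1 − (1+r)^(−9) = 0.161396686.
P = 9.638 / 0.161396686 ≈ 59.72.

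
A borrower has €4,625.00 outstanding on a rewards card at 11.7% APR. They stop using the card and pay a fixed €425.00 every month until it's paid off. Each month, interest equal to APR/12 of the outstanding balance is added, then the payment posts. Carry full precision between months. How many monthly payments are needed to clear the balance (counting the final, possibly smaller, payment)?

12 payments

Monthly rate r = 11.7%/12 = 0.975% = 0.00975.
Recurrence: B ← B·(1+r) − €425.00.
Month 1: interest €45.09; balance after payment €4,245.09.
Month 2: interest €41.39; balance after payment €3,861.48.
Closed form: n = −ln(1 − rB₀/P)/ln(1+r) = −ln(0.8939)/ln(1.00975) ≈ 11.560, so the balance reaches zero during payment 12.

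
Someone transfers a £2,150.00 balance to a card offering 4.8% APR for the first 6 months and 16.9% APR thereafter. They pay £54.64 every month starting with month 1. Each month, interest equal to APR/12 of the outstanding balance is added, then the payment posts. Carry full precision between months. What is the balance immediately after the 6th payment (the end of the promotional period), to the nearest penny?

Promo months 1–6 at r₀ = 4.8%/12 = 0.004; months 7+ at r₁ = 16.9%/12 = 0.0140833.
After month 6: iterate B ← B·(1+r₀) − £54.64 for 6 months → £1,870.98.

£1,870.98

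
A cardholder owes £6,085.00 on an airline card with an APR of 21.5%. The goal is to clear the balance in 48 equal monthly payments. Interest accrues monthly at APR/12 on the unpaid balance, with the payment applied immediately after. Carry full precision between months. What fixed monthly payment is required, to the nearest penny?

£190.07

Monthly rate r = 21.5%/12 = 1.79167% = 0.0179167.
Level-payment amortization: P = B₀·r / (1 − (1+r)^(−n)) = 6085.00·0.0179167 / (1 − 1.01792^(−48)).
Denominator 1 − (1+r)^(−48) = 0.573603936.
P = 109.023 / 0.573603936 ≈ 190.07.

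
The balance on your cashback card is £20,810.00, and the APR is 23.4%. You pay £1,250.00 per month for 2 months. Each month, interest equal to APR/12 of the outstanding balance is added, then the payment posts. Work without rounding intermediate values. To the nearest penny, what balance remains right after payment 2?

£19,105.13

Monthly rate r = 23.4%/12 = 1.95% = 0.0195.
Each month: B ← B·(1+r) − £1,250.00.
Month 1: interest £405.80; balance after payment £19,965.79.
Month 2: interest £389.33; balance after payment £19,105.13.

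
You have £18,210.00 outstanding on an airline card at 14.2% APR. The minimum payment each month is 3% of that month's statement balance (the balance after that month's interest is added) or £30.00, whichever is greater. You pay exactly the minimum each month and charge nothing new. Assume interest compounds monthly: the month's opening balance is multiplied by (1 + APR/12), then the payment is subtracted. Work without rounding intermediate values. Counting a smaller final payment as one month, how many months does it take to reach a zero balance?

198 months

Monthly rate r = 14.2%/12 = 1.18333% = 0.0118333.
While 3% of the post-interest balance exceeds £30.00, each month B ← (B·(1+r))·(1 − 0.03), i.e. B shrinks by the factor (1+r)·0.97 = 0.98148.
This holds for months 1–156. Entering month 157 the balance is £985.60; 3% of the post-interest balance is now below £30.00, so the flat £30.00 minimum applies from here.
From month 157 a fixed £30.00 at rate r clears £985.60 in 42 more payments. Total: 156 + 42 = 198 months.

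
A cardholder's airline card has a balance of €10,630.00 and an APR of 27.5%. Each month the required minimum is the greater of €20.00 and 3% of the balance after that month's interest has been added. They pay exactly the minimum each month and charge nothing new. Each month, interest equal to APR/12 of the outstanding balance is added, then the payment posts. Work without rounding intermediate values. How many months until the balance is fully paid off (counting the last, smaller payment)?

Monthly rate r = 27.5%/12 = 2.29167% = 0.0229167.
While 3% of the post-interest balance exceeds €20.00, each month B ← (B·(1+r))·(1 − 0.03), i.e. B shrinks by the factor (1+r)·0.97 = 0.99223.
This holds for months 1–358. Entering month 359 the balance is €651.07; 3% of the post-interest balance is now below €20.00, so the flat €20.00 minimum applies from here.
From month 359 a fixed €20.00 at rate r clears €651.07 in 61 more payments. Total: 358 + 61 = 419 months.

419 months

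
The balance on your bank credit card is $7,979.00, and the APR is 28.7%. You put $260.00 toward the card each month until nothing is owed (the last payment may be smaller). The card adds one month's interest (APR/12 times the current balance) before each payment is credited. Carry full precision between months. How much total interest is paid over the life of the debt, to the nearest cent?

$6,587.25

Monthly rate r = 28.7%/12 = 2.39167% = 0.0239167.
Payoff takes n = ⌈−ln(1 − rB₀/P)/ln(1+r)⌉ = ⌈56.024⌉ = 57 payments; the last is $6.25.
Total paid = 56·$260.00 + $6.25 = $14,566.25.
Total interest = total paid − principal = $14,566.25 − $7,979.00 = $6,587.25.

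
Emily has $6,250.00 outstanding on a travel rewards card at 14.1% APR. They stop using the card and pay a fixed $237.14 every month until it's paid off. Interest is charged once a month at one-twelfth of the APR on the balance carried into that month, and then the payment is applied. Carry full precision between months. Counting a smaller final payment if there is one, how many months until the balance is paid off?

Monthly rate r = 14.1%/12 = 1.175% = 0.01175.
Recurrence: B ← B·(1+r) − $237.14.
Month 1: interest $73.44; balance after payment $6,086.30.
Month 2: interest $71.51; balance after payment $5,920.67.
Closed form: n = −ln(1 − rB₀/P)/ln(1+r) = −ln(0.69032)/ln(1.01175) ≈ 31.725, so the balance reaches zero during payment 32.

32 payments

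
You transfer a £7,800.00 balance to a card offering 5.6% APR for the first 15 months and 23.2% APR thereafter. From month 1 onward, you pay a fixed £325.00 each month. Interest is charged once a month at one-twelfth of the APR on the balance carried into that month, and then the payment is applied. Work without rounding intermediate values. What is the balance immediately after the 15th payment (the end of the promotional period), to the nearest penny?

£3,326.69

Promo months 1–15 at r₀ = 5.6%/12 = 0.00466667; months 16+ at r₁ = 23.2%/12 = 0.0193333.
After month 15: iterate B ← B·(1+r₀) − £325.00 for 15 months → £3,326.69.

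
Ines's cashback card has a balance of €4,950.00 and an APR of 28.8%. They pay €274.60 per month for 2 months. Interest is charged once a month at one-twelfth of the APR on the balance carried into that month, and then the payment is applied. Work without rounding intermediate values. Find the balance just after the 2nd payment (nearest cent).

€4,634.66

Monthly rate r = 28.8%/12 = 2.4% = 0.024.
Each month: B ← B·(1+r) − €274.60.
Month 1: interest €118.80; balance after payment €4,794.20.
Month 2: interest €115.06; balance after payment €4,634.66.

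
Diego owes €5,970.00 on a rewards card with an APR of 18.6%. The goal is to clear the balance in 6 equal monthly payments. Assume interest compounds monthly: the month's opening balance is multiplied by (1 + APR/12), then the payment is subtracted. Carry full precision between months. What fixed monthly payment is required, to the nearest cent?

Monthly rate r = 18.6%/12 = 1.55% = 0.0155.
Level-payment amortization: P = B₀·r / (1 − (1+r)^(−n)) = 5970.00·0.0155 / (1 − 1.0155^(−6)).
Denominator 1 − (1+r)^(−6) = 0.0881562335.
P = 92.535 / 0.0881562335 ≈ 1049.67.

€1,049.67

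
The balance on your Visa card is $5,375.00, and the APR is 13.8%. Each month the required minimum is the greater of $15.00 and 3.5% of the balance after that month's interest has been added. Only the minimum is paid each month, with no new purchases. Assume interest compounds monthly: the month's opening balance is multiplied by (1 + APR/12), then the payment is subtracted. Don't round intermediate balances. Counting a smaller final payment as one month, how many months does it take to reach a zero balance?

Monthly rate r = 13.8%/12 = 1.15% = 0.0115.
While 3.5% of the post-interest balance exceeds $15.00, each month B ← (B·(1+r))·(1 − 0.035), i.e. B shrinks by the factor (1+r)·0.965 = 0.9761.
This holds for months 1–106. Entering month 107 the balance is $413.67; 3.5% of the post-interest balance is now below $15.00, so the flat $15.00 minimum applies from here.
From month 107 a fixed $15.00 at rate r clears $413.67 in 34 more payments. Total: 106 + 34 = 140 months.

140 months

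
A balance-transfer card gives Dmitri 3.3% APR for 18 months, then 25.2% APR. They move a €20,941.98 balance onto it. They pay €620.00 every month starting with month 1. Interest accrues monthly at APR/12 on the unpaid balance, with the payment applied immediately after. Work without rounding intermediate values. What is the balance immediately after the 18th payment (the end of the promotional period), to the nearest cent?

€10,578.47

Promo months 1–18 at r₀ = 3.3%/12 = 0.00275; months 19+ at r₁ = 25.2%/12 = 0.021.
After month 18: iterate B ← B·(1+r₀) − €620.00 for 18 months → €10,578.47.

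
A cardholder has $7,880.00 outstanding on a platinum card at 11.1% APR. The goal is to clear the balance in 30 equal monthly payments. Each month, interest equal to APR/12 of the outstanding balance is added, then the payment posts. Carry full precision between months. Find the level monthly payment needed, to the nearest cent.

$302.00

Monthly rate r = 11.1%/12 = 0.925% = 0.00925.
Level-payment amortization: P = B₀·r / (1 − (1+r)^(−n)) = 7880.00·0.00925 / (1 − 1.00925^(−30)).
Denominator 1 − (1+r)^(−30) = 0.241357345.
P = 72.89 / 0.241357345 ≈ 302.00.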